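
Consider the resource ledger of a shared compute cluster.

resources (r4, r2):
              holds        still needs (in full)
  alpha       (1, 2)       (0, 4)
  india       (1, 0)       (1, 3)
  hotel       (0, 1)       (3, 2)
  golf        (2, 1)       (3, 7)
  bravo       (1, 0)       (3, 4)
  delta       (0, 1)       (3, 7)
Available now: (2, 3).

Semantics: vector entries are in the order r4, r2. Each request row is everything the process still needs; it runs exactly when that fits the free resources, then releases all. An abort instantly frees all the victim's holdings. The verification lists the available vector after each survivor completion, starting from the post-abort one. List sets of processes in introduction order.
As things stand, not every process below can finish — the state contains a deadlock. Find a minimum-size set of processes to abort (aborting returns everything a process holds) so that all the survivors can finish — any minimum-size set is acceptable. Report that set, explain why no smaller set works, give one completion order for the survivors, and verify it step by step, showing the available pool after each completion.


Abort golf.
Key observation: the deadlocked delta becomes finishable only because golf released (2, 1); it completes at step 5 below.
Why nothing smaller works: aborting no one leaves the state deadlocked as given.
One survivor order: bravo, india, hotel, alpha, delta. Step-by-step check (post-abort pool first):
  pool = (4, 4)
  bravo needs (3, 4) <= (4, 4) -> finishes; pool += (1, 0) = (5, 4)
  india needs (1, 3) <= (5, 4) -> finishes; pool += (1, 0) = (6, 4)
  hotel needs (3, 2) <= (6, 4) -> finishes; pool += (0, 1) = (6, 5)
  alpha needs (0, 4) <= (6, 5) -> finishes; pool += (1, 2) = (7, 7)
  delta needs (3, 7) <= (7, 7) -> finishes; pool += (0, 1) = (7, 8)


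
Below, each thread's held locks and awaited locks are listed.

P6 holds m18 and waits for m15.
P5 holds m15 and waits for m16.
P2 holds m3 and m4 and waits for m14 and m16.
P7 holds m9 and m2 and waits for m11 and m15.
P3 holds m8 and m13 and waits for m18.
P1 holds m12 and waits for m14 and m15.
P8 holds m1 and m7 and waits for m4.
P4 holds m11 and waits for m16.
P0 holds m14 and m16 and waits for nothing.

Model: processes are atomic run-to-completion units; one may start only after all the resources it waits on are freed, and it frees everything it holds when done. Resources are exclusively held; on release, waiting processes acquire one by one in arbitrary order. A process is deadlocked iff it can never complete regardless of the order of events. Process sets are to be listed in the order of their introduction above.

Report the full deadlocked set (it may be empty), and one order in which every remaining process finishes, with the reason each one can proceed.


No process is deadlocked.
Key observation: the wait relation is loop-free; peeling off processes with no waits unwinds the whole state.
The rest can finish in the order P0, P5, P2, P4, P1, P6, P3, P7, P8.
Walking it through:
  P0 waits on nothing -> runs at once and releases m14 and m16
  run P5 (all its waits — m16 — are resolved); releases m15
  run P2 (all its waits — m14 and m16 — are resolved); releases m3 and m4
  run P4 (all its waits — m16 — are resolved); releases m11
  run P1 (all its waits — m14 and m15 — are resolved); releases m12
  run P6 (all its waits — m15 — are resolved); releases m18
  run P3 (all its waits — m18 — are resolved); releases m8 and m13
  run P7 (all its waits — m11 and m15 — are resolved); releases m9 and m2
  run P8 (all its waits — m4 — are resolved); releases m1 and m7


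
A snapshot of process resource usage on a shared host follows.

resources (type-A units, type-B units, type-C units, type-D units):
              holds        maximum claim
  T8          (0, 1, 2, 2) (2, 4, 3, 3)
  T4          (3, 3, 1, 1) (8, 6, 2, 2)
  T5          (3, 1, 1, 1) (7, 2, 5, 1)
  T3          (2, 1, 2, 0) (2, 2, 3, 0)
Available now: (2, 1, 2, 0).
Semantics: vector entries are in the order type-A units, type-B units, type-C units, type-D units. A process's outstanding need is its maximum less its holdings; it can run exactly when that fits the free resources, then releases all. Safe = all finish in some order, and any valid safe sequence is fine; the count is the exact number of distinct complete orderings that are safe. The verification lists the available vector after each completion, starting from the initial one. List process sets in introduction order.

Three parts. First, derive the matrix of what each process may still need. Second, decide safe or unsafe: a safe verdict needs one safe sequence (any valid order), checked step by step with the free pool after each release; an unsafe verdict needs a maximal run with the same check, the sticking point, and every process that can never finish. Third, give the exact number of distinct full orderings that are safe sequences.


(1) Remaining need (order type-A units, type-B units, type-C units, type-D units):
  T8: (2, 3, 1, 1)
  T4: (5, 3, 1, 1)
  T5: (4, 1, 4, 0)
  T3: (0, 1, 1, 0)
(2) SAFE — a valid safe sequence is T3, T5, T4, T8.
Key observation: the order's first zero-slack moment is T3 ((0, 1, 1, 0) needed, (2, 1, 2, 0) free — a requested resource with nothing to spare).
Walking it through:
  pool = (2, 1, 2, 0)
  T3 needs (0, 1, 1, 0) <= (2, 1, 2, 0) -> finishes; pool += (2, 1, 2, 0) = (4, 2, 4, 0)
  T5 needs (4, 1, 4, 0) <= (4, 2, 4, 0) -> finishes; pool += (3, 1, 1, 1) = (7, 3, 5, 1)
  T4 needs (5, 3, 1, 1) <= (7, 3, 5, 1) -> finishes; pool += (3, 3, 1, 1) = (10, 6, 6, 2)
  T8 needs (2, 3, 1, 1) <= (10, 6, 6, 2) -> finishes; pool += (0, 1, 2, 2) = (10, 7, 8, 4)
(3) Exactly 2 of the possible complete orderings are safe sequences.


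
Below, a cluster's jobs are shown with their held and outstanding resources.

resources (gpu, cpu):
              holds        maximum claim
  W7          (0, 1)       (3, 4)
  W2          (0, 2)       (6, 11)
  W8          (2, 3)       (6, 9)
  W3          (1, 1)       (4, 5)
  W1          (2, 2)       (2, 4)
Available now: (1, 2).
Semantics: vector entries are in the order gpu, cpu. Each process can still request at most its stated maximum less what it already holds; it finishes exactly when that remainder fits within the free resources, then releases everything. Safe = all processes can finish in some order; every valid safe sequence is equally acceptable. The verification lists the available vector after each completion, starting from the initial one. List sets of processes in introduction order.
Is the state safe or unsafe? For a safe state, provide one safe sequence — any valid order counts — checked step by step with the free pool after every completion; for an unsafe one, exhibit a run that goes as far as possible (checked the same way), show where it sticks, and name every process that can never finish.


SAFE, for example via the order W1, W3, W7, W8, W2.
Key observation: W1 marks the first exact bind of the order: its need (0, 2) fits the free (1, 2) with zero slack on a requested resource.
Verifying each step:
  pool = (1, 2)
  W1 needs (0, 2) <= (1, 2) -> finishes; pool += (2, 2) = (3, 4)
  W3 needs (3, 4) <= (3, 4) -> finishes; pool += (1, 1) = (4, 5)
  W7 needs (3, 3) <= (4, 5) -> finishes; pool += (0, 1) = (4, 6)
  W8 needs (4, 6) <= (4, 6) -> finishes; pool += (2, 3) = (6, 9)
  W2 needs (6, 9) <= (6, 9) -> finishes; pool += (0, 2) = (6, 11)


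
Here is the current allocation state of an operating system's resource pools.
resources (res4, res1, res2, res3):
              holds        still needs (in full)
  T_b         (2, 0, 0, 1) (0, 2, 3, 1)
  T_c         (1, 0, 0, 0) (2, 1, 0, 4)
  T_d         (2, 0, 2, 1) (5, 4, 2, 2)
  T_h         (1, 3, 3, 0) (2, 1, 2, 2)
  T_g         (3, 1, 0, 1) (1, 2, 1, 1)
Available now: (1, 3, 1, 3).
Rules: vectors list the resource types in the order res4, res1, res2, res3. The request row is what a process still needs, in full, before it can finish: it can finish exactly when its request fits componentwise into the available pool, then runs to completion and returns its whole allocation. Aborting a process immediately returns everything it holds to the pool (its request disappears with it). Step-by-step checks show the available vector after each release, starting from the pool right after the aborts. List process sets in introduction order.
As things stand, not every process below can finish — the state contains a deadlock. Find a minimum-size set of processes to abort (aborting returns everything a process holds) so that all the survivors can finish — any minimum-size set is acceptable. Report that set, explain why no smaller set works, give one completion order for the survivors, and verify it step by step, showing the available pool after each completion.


The answer: abort T_h.
Key observation: T_d was stuck for good until T_h gave back (1, 3, 3, 0); in the order shown it finishes at step 2.
No smaller set exists: with zero aborts the deadlock remains.
The survivors complete as T_g, T_d, T_c, T_b. Check, step by step (starting from the post-abort pool):
  pool = (2, 6, 4, 3)
  T_g: need (1, 2, 1, 1) fits (2, 6, 4, 3); releases (3, 1, 0, 1), pool now (5, 7, 4, 4)
  T_d: need (5, 4, 2, 2) fits (5, 7, 4, 4); releases (2, 0, 2, 1), pool now (7, 7, 6, 5)
  T_c: need (2, 1, 0, 4) fits (7, 7, 6, 5); releases (1, 0, 0, 0), pool now (8, 7, 6, 5)
  T_b: need (0, 2, 3, 1) fits (8, 7, 6, 5); releases (2, 0, 0, 1), pool now (10, 7, 6, 6)


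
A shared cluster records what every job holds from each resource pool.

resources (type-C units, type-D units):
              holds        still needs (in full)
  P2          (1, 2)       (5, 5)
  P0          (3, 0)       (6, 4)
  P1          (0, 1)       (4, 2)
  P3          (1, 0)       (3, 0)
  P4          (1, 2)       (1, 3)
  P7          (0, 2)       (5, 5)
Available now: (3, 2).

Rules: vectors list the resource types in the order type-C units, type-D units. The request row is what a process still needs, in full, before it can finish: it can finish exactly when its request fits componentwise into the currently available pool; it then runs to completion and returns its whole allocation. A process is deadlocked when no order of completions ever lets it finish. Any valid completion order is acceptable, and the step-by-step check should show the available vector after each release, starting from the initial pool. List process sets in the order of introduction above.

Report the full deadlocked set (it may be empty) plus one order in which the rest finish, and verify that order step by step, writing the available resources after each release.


No process is deadlocked.
Key observation: beginning at P3, releases accumulate fast enough that every process eventually fits.
One completion order for the rest: P3, P1, P4, P7, P2, P0. Verifying each step:
  pool = (3, 2)
  run P3 (needs (3, 0), free (3, 2)); after release of (1, 0) the pool is (4, 2)
  run P1 (needs (4, 2), free (4, 2)); after release of (0, 1) the pool is (4, 3)
  run P4 (needs (1, 3), free (4, 3)); after release of (1, 2) the pool is (5, 5)
  run P7 (needs (5, 5), free (5, 5)); after release of (0, 2) the pool is (5, 7)
  run P2 (needs (5, 5), free (5, 7)); after release of (1, 2) the pool is (6, 9)
  run P0 (needs (6, 4), free (6, 9)); after release of (3, 0) the pool is (9, 9)


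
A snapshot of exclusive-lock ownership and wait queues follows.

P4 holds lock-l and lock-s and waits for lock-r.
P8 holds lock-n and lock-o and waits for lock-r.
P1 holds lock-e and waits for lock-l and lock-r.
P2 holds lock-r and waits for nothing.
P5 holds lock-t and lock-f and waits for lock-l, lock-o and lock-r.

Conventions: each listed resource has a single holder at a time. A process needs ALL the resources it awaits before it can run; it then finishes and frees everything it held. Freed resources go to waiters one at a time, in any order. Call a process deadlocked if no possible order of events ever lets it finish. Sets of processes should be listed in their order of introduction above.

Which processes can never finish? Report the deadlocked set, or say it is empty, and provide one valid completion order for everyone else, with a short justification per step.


The deadlocked set is empty.
Key observation: the wait relation is loop-free; peeling off processes with no waits unwinds the whole state.
One completion order for the rest: P2, P4, P8, P1, P5.
Check, step by step:
  P2: no waits; runs immediately, freeing lock-r
  P4: everything it awaited (lock-r) is free; runs, freeing lock-l and lock-s
  P8: everything it awaited (lock-r) is free; runs, freeing lock-n and lock-o
  P1: everything it awaited (lock-l and lock-r) is free; runs, freeing lock-e
  P5: everything it awaited (lock-l, lock-o and lock-r) is free; runs, freeing lock-t and lock-f


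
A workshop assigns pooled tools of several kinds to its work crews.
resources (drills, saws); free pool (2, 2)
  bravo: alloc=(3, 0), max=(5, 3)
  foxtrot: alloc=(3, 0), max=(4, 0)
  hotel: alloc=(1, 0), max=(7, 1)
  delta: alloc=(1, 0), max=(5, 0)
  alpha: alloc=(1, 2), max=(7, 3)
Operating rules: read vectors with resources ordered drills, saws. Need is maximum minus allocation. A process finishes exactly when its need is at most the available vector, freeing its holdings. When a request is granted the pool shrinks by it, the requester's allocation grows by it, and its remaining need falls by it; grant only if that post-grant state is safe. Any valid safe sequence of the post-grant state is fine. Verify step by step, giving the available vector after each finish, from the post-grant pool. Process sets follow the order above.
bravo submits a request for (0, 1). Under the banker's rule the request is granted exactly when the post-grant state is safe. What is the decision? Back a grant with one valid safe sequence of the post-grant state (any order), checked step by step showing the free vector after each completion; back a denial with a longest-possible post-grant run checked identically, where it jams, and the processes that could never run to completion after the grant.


GRANT. The post-grant state is safe; one safe sequence: foxtrot, delta, hotel, alpha, bravo.
Key observation: even at the reduced pool (2, 1), foxtrot fits immediately, so safety survives the grant.
Check on the post-grant state, step by step:
  pool = (2, 1)
  foxtrot needs (1, 0) <= (2, 1) -> finishes; pool += (3, 0) = (5, 1)
  delta needs (4, 0) <= (5, 1) -> finishes; pool += (1, 0) = (6, 1)
  hotel needs (6, 1) <= (6, 1) -> finishes; pool += (1, 0) = (7, 1)
  alpha needs (6, 1) <= (7, 1) -> finishes; pool += (1, 2) = (8, 3)
  bravo needs (2, 2) <= (8, 3) -> finishes; pool += (3, 1) = (11, 4)


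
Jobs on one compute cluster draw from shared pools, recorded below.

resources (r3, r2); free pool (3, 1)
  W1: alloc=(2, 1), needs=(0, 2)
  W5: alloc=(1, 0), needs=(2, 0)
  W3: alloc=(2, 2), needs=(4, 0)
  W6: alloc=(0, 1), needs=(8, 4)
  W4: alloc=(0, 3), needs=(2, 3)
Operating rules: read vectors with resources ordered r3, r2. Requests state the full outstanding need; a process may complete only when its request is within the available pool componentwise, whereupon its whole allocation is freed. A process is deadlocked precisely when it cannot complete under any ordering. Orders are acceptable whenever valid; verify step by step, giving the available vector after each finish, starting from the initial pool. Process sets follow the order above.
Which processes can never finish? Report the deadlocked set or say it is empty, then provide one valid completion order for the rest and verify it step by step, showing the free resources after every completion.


Nothing here is deadlocked.
Key observation: starting with W5, each completion frees enough for the next — no one is permanently blocked.
The rest can finish in the order W5, W3, W4, W1, W6. Step-by-step check:
  pool = (3, 1)
  run W5 (needs (2, 0), free (3, 1)); after release of (1, 0) the pool is (4, 1)
  run W3 (needs (4, 0), free (4, 1)); after release of (2, 2) the pool is (6, 3)
  run W4 (needs (2, 3), free (6, 3)); after release of (0, 3) the pool is (6, 6)
  run W1 (needs (0, 2), free (6, 6)); after release of (2, 1) the pool is (8, 7)
  run W6 (needs (8, 4), free (8, 7)); after release of (0, 1) the pool is (8, 8)


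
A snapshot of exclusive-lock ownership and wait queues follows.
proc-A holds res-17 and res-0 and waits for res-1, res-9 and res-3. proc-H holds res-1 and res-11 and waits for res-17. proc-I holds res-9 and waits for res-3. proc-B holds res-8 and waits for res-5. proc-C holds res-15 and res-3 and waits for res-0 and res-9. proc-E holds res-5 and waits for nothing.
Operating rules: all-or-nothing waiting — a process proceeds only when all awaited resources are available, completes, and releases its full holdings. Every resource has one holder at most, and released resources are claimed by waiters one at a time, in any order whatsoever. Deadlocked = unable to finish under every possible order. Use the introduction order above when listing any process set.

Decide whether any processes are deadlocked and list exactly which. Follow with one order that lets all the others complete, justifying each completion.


The deadlocked set is proc-A, proc-H, proc-I and proc-C.
Key observation: the loop proc-A -> proc-H -> proc-A blocks itself forever; proc-I and proc-C are caught in further circular waits.
A valid finishing order for the others: proc-E, proc-B.
Check, step by step:
  proc-E: no waits; runs immediately, freeing res-5
  proc-B: everything it awaited (res-5) is free; runs, freeing res-8


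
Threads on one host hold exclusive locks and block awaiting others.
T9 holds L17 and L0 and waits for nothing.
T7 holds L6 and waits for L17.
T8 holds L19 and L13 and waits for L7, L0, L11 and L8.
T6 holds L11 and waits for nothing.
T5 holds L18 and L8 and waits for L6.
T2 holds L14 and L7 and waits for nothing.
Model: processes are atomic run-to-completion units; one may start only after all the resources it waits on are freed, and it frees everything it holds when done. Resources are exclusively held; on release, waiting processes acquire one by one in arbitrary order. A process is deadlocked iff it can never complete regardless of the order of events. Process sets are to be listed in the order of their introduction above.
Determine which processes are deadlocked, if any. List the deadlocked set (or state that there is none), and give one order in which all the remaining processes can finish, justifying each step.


No process is deadlocked.
Key observation: no waiting chain loops back on itself — every chain ends at a process that waits on nothing, so everyone eventually runs.
One completion order for the rest: T9, T2, T7, T6, T5, T8.
Step-by-step check:
  T9 waits on nothing -> runs at once and releases L17 and L0
  T2 waits on nothing -> runs at once and releases L14 and L7
  run T7 (all its waits — L17 — are resolved); releases L6
  T6 waits on nothing -> runs at once and releases L11
  run T5 (all its waits — L6 — are resolved); releases L18 and L8
  run T8 (all its waits — L7, L0, L11 and L8 — are resolved); releases L19 and L13


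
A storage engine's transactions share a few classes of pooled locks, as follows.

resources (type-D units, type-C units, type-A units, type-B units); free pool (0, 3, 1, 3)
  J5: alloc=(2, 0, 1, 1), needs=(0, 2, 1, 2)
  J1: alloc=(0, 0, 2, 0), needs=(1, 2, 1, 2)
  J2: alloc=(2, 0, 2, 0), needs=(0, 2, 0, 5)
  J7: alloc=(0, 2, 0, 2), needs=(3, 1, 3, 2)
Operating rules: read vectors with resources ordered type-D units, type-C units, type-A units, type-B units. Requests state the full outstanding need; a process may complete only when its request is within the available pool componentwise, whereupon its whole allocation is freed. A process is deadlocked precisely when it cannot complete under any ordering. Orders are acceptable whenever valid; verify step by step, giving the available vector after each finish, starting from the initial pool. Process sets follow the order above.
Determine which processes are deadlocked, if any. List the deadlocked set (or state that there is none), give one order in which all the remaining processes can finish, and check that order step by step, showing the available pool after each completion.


The deadlocked set is J2 and J7.
Key observation: after J5, J1 the pool peaks at (2, 3, 4, 4), and each blocked process is short somewhere: J2 on type-B units; J7 on type-D units.
The rest can finish in the order J5, J1. Check, step by step:
  pool = (0, 3, 1, 3)
  J5 needs (0, 2, 1, 2) <= (0, 3, 1, 3) -> finishes; pool += (2, 0, 1, 1) = (2, 3, 2, 4)
  J1 needs (1, 2, 1, 2) <= (2, 3, 2, 4) -> finishes; pool += (0, 0, 2, 0) = (2, 3, 4, 4)
None of the blocked processes ever fits:
  blocked: J2 wants (0, 2, 0, 5), pool (2, 3, 4, 4) — not enough type-B units
  blocked: J7 wants (3, 1, 3, 2), pool (2, 3, 4, 4) — not enough type-D units


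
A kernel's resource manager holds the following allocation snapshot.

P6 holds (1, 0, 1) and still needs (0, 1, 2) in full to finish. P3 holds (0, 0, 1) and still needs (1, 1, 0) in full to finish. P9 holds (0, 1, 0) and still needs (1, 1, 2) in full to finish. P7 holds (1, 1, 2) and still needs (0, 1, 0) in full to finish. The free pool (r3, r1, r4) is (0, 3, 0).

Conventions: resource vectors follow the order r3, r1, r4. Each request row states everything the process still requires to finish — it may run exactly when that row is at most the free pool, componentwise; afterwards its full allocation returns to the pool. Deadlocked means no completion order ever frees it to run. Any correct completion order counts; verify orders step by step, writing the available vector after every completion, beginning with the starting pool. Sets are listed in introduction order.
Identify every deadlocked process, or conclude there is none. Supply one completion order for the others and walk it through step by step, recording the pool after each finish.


Nothing here is deadlocked.
Key observation: the pool covers P7 at once, and every later process fits after earlier releases.
The rest can finish in the order P7, P3, P6, P9. Check, step by step:
  pool = (0, 3, 0)
  P7 needs (0, 1, 0) <= (0, 3, 0) -> finishes; pool += (1, 1, 2) = (1, 4, 2)
  P3 needs (1, 1, 0) <= (1, 4, 2) -> finishes; pool += (0, 0, 1) = (1, 4, 3)
  P6 needs (0, 1, 2) <= (1, 4, 3) -> finishes; pool += (1, 0, 1) = (2, 4, 4)
  P9 needs (1, 1, 2) <= (2, 4, 4) -> finishes; pool += (0, 1, 0) = (2, 5, 4)


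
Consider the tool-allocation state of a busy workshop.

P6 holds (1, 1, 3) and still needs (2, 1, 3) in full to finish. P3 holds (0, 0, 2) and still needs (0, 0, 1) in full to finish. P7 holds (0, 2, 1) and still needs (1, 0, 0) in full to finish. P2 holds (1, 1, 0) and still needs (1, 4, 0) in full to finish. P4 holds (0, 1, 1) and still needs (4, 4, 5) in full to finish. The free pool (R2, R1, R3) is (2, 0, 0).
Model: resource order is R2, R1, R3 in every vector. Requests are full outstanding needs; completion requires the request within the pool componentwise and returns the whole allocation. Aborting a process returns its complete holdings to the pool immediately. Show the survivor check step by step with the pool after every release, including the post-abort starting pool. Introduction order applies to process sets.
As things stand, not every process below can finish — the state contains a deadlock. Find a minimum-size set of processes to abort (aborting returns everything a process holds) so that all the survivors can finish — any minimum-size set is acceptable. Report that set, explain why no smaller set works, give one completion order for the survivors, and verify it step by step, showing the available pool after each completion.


Abort P2.
Key observation: before aborting P2, P4 was permanently blocked — no order could ever run it; afterwards it completes at step 4.
Minimality: the empty abort set fails — the state is deadlocked as it stands.
Survivors finish in the order: P7, P3, P6, P4. Check, step by step (pool after the aborts first):
  pool = (3, 1, 0)
  run P7 (needs (1, 0, 0), free (3, 1, 0)); after release of (0, 2, 1) the pool is (3, 3, 1)
  run P3 (needs (0, 0, 1), free (3, 3, 1)); after release of (0, 0, 2) the pool is (3, 3, 3)
  run P6 (needs (2, 1, 3), free (3, 3, 3)); after release of (1, 1, 3) the pool is (4, 4, 6)
  run P4 (needs (4, 4, 5), free (4, 4, 6)); after release of (0, 1, 1) the pool is (4, 5, 7)


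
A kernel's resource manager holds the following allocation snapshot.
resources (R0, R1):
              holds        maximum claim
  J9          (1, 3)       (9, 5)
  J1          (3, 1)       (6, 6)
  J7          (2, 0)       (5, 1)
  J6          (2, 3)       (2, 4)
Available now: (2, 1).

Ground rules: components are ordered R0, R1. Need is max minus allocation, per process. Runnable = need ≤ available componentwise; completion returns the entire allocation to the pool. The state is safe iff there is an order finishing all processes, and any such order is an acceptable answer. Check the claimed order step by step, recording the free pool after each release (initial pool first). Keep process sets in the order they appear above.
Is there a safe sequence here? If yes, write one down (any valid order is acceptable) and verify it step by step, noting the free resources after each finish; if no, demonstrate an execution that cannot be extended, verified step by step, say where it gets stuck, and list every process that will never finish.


UNSAFE — no complete ordering exists.
Key observation: after J6, J7 the pool peaks at (6, 4), and each blocked process is short somewhere: J9 on R0; J1 on R1.
Going as far as possible: J6, J7; after that, nothing fits. Verifying each step:
  pool = (2, 1)
  J6: need (0, 1) fits (2, 1); releases (2, 3), pool now (4, 4)
  J7: need (3, 1) fits (4, 4); releases (2, 0), pool now (6, 4)
  J9 still needs (8, 2) but only (6, 4) is free — short on R0
  J1 still needs (3, 5) but only (6, 4) is free — short on R1
Processes that can never finish: J9 and J1.


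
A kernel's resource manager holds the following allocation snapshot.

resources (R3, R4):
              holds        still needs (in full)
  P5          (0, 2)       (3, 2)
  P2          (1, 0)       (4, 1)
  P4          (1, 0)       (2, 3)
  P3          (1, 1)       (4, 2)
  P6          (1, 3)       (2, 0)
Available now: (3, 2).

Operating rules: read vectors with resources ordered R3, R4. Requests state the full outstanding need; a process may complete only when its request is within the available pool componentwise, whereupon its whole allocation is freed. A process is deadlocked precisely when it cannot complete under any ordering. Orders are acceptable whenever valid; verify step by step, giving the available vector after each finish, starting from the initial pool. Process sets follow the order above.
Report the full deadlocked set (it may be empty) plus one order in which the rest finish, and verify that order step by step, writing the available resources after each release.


Nothing here is deadlocked.
Key observation: no deadlock: P6 fits now, and the freed resources carry the rest through.
A valid finishing order for the others: P6, P4, P3, P2, P5. Walking it through:
  pool = (3, 2)
  P6: need (2, 0) fits (3, 2); releases (1, 3), pool now (4, 5)
  P4: need (2, 3) fits (4, 5); releases (1, 0), pool now (5, 5)
  P3: need (4, 2) fits (5, 5); releases (1, 1), pool now (6, 6)
  P2: need (4, 1) fits (6, 6); releases (1, 0), pool now (7, 6)
  P5: need (3, 2) fits (7, 6); releases (0, 2), pool now (7, 8)


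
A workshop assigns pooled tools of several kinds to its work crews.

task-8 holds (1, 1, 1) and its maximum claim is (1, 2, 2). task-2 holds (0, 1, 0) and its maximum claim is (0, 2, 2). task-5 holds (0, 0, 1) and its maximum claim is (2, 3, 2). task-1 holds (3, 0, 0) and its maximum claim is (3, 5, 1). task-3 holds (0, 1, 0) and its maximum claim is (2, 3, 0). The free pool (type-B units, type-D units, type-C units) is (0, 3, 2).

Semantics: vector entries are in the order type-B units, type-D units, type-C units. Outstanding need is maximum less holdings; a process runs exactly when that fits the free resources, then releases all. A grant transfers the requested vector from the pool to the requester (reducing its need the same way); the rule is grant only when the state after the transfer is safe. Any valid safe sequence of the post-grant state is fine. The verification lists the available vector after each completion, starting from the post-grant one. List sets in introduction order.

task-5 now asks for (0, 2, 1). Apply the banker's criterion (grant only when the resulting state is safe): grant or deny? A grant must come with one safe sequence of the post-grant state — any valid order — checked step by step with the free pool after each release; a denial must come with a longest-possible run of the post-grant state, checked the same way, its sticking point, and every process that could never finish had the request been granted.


DENY — the pretend-granted state is unsafe.
Key observation: after task-8, task-2 the pool peaks at (1, 3, 2), and each blocked process is short somewhere: task-5 on type-B units; task-1 on type-D units; task-3 on type-B units.
On the post-grant state, task-8, task-2 is a maximal run — nothing extends it. Check, step by step:
  pool = (0, 1, 1)
  run task-8 (needs (0, 1, 1), free (0, 1, 1)); after release of (1, 1, 1) the pool is (1, 2, 2)
  run task-2 (needs (0, 1, 2), free (1, 2, 2)); after release of (0, 1, 0) the pool is (1, 3, 2)
  task-5 still needs (2, 1, 0) but only (1, 3, 2) is free — short on type-B units
  task-1 still needs (0, 5, 1) but only (1, 3, 2) is free — short on type-D units
  task-3 still needs (2, 2, 0) but only (1, 3, 2) is free — short on type-B units
Processes that could never finish after the grant: task-5, task-1 and task-3.


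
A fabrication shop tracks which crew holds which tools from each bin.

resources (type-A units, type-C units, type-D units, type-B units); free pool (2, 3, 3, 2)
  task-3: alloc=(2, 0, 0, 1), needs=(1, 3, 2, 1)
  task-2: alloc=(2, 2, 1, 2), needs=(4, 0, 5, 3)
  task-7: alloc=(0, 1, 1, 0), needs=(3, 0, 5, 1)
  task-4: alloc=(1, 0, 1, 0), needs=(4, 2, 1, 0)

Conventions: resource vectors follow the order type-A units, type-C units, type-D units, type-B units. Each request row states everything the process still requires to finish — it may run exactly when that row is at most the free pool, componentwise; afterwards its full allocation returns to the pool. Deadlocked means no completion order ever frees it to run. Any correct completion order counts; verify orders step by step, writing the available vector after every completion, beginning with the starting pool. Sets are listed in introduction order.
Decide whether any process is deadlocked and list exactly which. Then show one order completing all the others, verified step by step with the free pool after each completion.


Deadlocked set: task-2 and task-7.
Key observation: after task-3, task-4 complete, (5, 3, 4, 3) is the best the pool ever gets, yet each leftover process wants more type-D units.
One completion order for the rest: task-3, task-4. Verifying each step:
  pool = (2, 3, 3, 2)
  task-3: need (1, 3, 2, 1) fits (2, 3, 3, 2); releases (2, 0, 0, 1), pool now (4, 3, 3, 3)
  task-4: need (4, 2, 1, 0) fits (4, 3, 3, 3); releases (1, 0, 1, 0), pool now (5, 3, 4, 3)
None of the blocked processes ever fits:
  task-2 still needs (4, 0, 5, 3) but only (5, 3, 4, 3) is free — short on type-D units
  task-7 still needs (3, 0, 5, 1) but only (5, 3, 4, 3) is free — short on type-D units


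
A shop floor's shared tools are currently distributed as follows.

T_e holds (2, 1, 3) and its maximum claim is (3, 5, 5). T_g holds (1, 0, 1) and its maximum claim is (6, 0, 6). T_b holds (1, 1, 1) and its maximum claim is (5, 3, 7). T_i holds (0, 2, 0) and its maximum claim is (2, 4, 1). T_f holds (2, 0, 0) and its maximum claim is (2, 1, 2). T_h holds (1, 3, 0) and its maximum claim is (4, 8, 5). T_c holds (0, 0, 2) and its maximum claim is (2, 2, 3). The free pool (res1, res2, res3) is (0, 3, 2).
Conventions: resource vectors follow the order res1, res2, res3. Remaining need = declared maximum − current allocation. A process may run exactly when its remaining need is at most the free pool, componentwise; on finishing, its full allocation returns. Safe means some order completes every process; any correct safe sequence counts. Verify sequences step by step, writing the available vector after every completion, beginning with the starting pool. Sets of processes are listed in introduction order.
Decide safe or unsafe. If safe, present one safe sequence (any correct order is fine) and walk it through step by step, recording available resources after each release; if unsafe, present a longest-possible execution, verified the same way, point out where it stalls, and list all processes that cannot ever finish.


SAFE — a valid safe sequence is T_f, T_i, T_e, T_c, T_h, T_g, T_b.
Key observation: the first exact fit in this order is T_f — it needs (0, 1, 2) with (0, 3, 2) free, meeting a requested resource to the last unit.
Verifying each step:
  pool = (0, 3, 2)
  T_f: need (0, 1, 2) fits (0, 3, 2); releases (2, 0, 0), pool now (2, 3, 2)
  T_i: need (2, 2, 1) fits (2, 3, 2); releases (0, 2, 0), pool now (2, 5, 2)
  T_e: need (1, 4, 2) fits (2, 5, 2); releases (2, 1, 3), pool now (4, 6, 5)
  T_c: need (2, 2, 1) fits (4, 6, 5); releases (0, 0, 2), pool now (4, 6, 7)
  T_h: need (3, 5, 5) fits (4, 6, 7); releases (1, 3, 0), pool now (5, 9, 7)
  T_g: need (5, 0, 5) fits (5, 9, 7); releases (1, 0, 1), pool now (6, 9, 8)
  T_b: need (4, 2, 6) fits (6, 9, 8); releases (1, 1, 1), pool now (7, 10, 9)


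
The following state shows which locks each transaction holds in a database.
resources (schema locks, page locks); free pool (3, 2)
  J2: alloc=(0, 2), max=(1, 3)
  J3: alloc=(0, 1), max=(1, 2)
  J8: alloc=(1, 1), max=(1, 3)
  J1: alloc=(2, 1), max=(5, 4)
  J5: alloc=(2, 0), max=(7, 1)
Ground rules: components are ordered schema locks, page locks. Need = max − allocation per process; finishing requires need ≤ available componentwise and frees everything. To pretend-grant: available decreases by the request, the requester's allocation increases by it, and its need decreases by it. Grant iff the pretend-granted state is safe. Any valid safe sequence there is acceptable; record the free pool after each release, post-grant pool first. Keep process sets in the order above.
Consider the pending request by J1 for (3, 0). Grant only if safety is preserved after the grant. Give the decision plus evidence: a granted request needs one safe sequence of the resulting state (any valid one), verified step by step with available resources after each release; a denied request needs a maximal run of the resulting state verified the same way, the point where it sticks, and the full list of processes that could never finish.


GRANT: granting preserves safety; a valid post-grant sequence is J8, J1, J5, J2, J3.
Key observation: post-grant, (0, 2) remains, and an order beginning with J8 completes everyone.
Verifying the post-grant state step by step:
  pool = (0, 2)
  J8: need (0, 2) fits (0, 2); releases (1, 1), pool now (1, 3)
  J1: need (0, 3) fits (1, 3); releases (5, 1), pool now (6, 4)
  J5: need (5, 1) fits (6, 4); releases (2, 0), pool now (8, 4)
  J2: need (1, 1) fits (8, 4); releases (0, 2), pool now (8, 6)
  J3: need (1, 1) fits (8, 6); releases (0, 1), pool now (8, 7)


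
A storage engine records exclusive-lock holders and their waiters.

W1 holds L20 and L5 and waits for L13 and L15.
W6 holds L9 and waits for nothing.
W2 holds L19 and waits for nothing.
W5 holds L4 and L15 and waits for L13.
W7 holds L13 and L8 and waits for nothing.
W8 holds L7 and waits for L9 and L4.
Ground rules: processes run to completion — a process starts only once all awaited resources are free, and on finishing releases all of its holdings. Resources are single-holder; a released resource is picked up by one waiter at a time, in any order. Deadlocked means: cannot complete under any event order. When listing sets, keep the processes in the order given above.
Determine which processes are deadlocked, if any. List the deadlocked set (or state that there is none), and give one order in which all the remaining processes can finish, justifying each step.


Nothing here is deadlocked.
Key observation: the waits form no ring: some process can always run, and its releases unblock the others one by one.
The rest can finish in the order W2, W7, W5, W1, W6, W8.
Check, step by step:
  W2: no waits; runs immediately, freeing L19
  W7: no waits; runs immediately, freeing L13 and L8
  W5: everything it awaited (L13) is free; runs, freeing L4 and L15
  W1: everything it awaited (L13 and L15) is free; runs, freeing L20 and L5
  W6: no waits; runs immediately, freeing L9
  W8: everything it awaited (L9 and L4) is free; runs, freeing L7


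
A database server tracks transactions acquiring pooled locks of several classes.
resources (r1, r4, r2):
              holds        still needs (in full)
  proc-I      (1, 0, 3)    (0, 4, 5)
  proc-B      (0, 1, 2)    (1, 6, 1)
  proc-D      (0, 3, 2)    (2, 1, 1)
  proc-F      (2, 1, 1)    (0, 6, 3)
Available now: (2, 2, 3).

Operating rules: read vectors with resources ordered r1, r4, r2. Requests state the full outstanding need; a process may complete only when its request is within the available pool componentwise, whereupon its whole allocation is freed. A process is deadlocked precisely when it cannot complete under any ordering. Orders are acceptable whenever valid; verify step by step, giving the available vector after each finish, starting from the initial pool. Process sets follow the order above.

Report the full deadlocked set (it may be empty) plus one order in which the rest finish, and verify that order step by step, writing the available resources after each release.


The deadlocked set is proc-B and proc-F.
Key observation: proc-D, proc-I can finish, but then (3, 5, 8) is all there is, and the blocked group's r4 demands exceed it.
A valid finishing order for the others: proc-D, proc-I. Walking it through:
  pool = (2, 2, 3)
  proc-D: need (2, 1, 1) fits (2, 2, 3); releases (0, 3, 2), pool now (2, 5, 5)
  proc-I: need (0, 4, 5) fits (2, 5, 5); releases (1, 0, 3), pool now (3, 5, 8)
None of the blocked processes ever fits:
  proc-B cannot run: need (1, 6, 1) vs free (3, 5, 8) (insufficient r4)
  proc-F cannot run: need (0, 6, 3) vs free (3, 5, 8) (insufficient r4)


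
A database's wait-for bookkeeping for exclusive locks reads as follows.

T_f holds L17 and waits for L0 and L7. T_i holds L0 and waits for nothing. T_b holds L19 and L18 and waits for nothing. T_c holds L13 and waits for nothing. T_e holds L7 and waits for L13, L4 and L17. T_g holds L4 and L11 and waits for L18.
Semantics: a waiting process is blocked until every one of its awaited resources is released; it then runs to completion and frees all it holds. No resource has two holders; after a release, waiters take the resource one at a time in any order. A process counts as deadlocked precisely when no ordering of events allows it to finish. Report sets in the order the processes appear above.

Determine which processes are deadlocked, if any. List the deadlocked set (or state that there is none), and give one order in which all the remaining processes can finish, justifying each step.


Deadlocked set: T_f and T_e.
Key observation: along T_f -> T_e -> T_f, each member waits on what the next one holds — a deadlock; no other process is dragged down with it.
A valid finishing order for the others: T_i, T_b, T_g, T_c.
Walking it through:
  T_i: no waits; runs immediately, freeing L0
  T_b: no waits; runs immediately, freeing L19 and L18
  run T_g (all its waits — L18 — are resolved); releases L4 and L11
  T_c: no waits; runs immediately, freeing L13


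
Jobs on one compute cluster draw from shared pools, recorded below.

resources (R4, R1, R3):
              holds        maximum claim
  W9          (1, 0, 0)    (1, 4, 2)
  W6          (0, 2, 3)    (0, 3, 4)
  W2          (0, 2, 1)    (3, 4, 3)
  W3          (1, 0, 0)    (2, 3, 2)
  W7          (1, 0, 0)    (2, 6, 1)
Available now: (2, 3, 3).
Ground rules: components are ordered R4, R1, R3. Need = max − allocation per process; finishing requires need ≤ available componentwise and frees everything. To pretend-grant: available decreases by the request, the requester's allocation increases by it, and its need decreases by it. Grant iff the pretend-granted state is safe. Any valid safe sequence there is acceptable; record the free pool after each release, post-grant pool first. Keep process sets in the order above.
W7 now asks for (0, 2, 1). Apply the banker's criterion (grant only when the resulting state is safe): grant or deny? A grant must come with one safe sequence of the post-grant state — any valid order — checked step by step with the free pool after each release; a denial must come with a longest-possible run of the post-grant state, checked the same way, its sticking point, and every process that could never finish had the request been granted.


GRANT. The post-grant state is safe; one safe sequence: W6, W3, W2, W9, W7.
Key observation: even at the reduced pool (2, 1, 2), W6 fits immediately, so safety survives the grant.
Verifying the post-grant state step by step:
  pool = (2, 1, 2)
  W6: need (0, 1, 1) fits (2, 1, 2); releases (0, 2, 3), pool now (2, 3, 5)
  W3: need (1, 3, 2) fits (2, 3, 5); releases (1, 0, 0), pool now (3, 3, 5)
  W2: need (3, 2, 2) fits (3, 3, 5); releases (0, 2, 1), pool now (3, 5, 6)
  W9: need (0, 4, 2) fits (3, 5, 6); releases (1, 0, 0), pool now (4, 5, 6)
  W7: need (1, 4, 0) fits (4, 5, 6); releases (1, 2, 1), pool now (5, 7, 7)
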